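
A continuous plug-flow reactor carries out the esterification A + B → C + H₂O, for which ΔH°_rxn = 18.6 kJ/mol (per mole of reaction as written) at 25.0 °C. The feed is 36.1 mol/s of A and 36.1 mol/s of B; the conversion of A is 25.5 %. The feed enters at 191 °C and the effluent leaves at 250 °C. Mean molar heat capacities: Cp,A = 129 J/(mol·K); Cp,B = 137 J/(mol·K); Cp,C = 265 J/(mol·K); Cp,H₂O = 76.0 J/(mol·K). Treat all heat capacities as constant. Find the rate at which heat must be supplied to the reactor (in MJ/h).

Q_in = 3220 MJ/h

Extent of reaction ξ = 0.255 × 36.1 = 9.2055 mol/s
Reaction term: ξ·ΔH°_rxn = 9.2055 × 18.6 = 171.22 kJ/s
Sensible, feed 191→25 °C: -1594 kJ/s
Outlet flows (mol/s): A 26.895, B 26.895, C 9.2055, H₂O 9.2055
Sensible, products 25→250 °C: 2315.9 kJ/s
Q = ΔH = 893.12 kJ/s = 893.12 kW
Heat supplied = 3215.2 MJ/h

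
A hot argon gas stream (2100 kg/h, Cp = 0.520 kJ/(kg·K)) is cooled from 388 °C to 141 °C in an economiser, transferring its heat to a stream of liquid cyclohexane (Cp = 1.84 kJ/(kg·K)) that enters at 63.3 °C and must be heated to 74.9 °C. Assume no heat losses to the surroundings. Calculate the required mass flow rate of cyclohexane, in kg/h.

Heat released by hot stream: Q = 2100 × 0.520 × (388 − 141) = 269720 kJ/h
Energy balance on cold side (adiabatic exchanger): Q = ṁ_c·Cp_c·(T_c,out − T_c,in)
ṁ_c = 269720 / [1.84 × (74.9 − 63.3)] = 12637 kg/h

ṁ_c = 12600 kg/h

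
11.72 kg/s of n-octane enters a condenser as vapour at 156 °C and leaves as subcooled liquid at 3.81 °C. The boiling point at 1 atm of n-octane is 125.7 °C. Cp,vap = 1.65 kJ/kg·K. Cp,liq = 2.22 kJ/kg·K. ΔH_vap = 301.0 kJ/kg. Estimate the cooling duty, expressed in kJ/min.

vapour 156→125.7 °C: -49.995 kJ/kg
condensation at 125.7 °C: -301 kJ/kg
liquid 125.7→3.81 °C: -270.6 kJ/kg
Δh = -49.995 + -301 + -270.6 = -621.59 kJ/kg
Q = ṁ·Δh = 11.72 kg/s × -621.59 kJ/kg = -7285 kJ/s
|Q| = 7285 kW = 437100 kJ/min

Q_c = 437000 kJ/min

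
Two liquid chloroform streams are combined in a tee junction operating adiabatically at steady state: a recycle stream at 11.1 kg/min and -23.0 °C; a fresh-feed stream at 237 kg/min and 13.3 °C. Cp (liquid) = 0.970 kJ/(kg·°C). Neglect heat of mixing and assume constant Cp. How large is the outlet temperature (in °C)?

No heat crosses the boundary, so H_out = H_in.
T_out = Σ ṁᵢCp,ᵢTᵢ / Σ ṁᵢCp,ᵢ
      = 2809.9 / 240.66 = 11.676 °C

T_out = 11.7 °C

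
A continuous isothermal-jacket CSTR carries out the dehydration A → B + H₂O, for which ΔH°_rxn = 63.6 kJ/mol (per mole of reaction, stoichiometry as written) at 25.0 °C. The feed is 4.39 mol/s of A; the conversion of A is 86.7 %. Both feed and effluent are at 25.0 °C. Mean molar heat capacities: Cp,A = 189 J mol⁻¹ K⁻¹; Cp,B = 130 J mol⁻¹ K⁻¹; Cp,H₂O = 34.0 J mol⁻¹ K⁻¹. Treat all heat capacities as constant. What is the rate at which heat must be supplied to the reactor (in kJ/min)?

Extent of reaction ξ = 0.867 × 4.39 = 3.8061 mol/s
Reaction term: ξ·ΔH°_rxn = 3.8061 × 63.6 = 242.07 kJ/s
Q = ΔH = 242.07 kJ/s = 242.07 kW
Heat supplied = 14524 kJ/min

Q_in = 14500 kJ/min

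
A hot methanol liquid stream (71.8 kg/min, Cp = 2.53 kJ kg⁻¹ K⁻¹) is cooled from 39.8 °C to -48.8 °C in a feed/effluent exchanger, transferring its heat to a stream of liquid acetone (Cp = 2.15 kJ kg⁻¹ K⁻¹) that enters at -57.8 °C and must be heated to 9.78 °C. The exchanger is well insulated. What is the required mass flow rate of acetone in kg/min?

Heat released by hot stream: Q = 71.8 × 2.53 × (39.8 − -48.8) = 16095 kJ/min
Energy balance on cold side (adiabatic exchanger): Q = ṁ_c·Cp_c·(T_c,out − T_c,in)
ṁ_c = 16095 / [2.15 × (9.78 − -57.8)] = 110.77 kg/min

ṁ_c = 111 kg/min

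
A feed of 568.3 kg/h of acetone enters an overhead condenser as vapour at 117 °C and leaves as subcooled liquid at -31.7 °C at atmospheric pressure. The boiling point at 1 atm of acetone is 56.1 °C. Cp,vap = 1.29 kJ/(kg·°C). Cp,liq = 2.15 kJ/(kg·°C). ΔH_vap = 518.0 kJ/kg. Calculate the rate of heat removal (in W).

Q_c = 124000 W

vapour 117→56.1 °C: -78.561 kJ/kg
condensation at 56.1 °C: -518 kJ/kg
liquid 56.1→-31.7 °C: -188.77 kJ/kg
Δh = -78.561 + -518 + -188.77 = -785.33 kJ/kg
Q = ṁ·Δh = 568.3 kg/h × -785.33 kJ/kg = -446300 kJ/h
|Q| = 123.97 kW = 123970 W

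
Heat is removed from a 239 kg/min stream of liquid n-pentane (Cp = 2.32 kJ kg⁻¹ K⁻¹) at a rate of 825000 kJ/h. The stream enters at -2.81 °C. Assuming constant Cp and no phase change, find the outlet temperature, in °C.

Q = 825000 kJ/h = 13750 kJ/min
ΔT = Q/(ṁ·Cp) = 13750/(239×2.32) = 24.798 K
T_out = -2.81 − 24.798 = -27.608 °C

T_out = -27.6 °C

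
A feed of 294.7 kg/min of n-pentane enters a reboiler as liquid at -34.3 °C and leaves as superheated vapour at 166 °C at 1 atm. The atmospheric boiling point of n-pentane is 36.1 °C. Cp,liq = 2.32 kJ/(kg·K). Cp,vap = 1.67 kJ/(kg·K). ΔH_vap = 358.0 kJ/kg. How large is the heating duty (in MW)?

Q = 3.63 MW

liquid -34.3→36.1 °C: 163.33 kJ/kg
vaporisation at 36.1 °C: 358 kJ/kg
vapour 36.1→166 °C: 216.93 kJ/kg
Δh = 163.33 + 358 + 216.93 = 738.26 kJ/kg
Q = ṁ·Δh = 294.7 kg/min × 738.26 kJ/kg = 217570 kJ/min
|Q| = 3626.1 kW = 3.6261 MW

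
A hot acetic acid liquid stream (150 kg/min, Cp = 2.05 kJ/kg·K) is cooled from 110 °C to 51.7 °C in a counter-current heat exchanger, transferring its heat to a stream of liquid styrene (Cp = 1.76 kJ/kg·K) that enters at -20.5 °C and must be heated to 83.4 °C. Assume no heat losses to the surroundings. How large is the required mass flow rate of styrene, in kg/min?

Heat released by hot stream: Q = 150 × 2.05 × (110 − 51.7) = 17927 kJ/min
Energy balance on cold side (adiabatic exchanger): Q = ṁ_c·Cp_c·(T_c,out − T_c,in)
ṁ_c = 17927 / [1.76 × (83.4 − -20.5)] = 98.036 kg/min

ṁ_c = 98.0 kg/min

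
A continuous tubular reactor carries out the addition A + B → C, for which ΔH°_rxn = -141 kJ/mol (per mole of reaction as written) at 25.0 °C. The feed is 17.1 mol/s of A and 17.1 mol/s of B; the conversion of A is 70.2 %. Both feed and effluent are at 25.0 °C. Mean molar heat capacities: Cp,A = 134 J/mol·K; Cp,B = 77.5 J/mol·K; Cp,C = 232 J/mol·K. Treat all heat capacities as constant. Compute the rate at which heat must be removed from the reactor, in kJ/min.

Extent of reaction ξ = 0.702 × 17.1 = 12.004 mol/s
Reaction term: ξ·ΔH°_rxn = 12.004 × -141 = -1692.6 kJ/s
Q = ΔH = -1692.6 kJ/s = -1692.6 kW
Heat removed = 101560 kJ/min

Q_out = 102000 kJ/min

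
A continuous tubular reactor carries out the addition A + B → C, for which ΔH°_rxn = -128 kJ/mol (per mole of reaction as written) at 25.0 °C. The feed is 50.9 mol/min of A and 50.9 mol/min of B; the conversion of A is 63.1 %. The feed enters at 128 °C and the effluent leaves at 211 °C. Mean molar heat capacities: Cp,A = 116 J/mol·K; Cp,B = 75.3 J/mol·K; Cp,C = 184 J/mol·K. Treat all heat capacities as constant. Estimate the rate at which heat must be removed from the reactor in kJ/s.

Extent of reaction ξ = 0.631 × 50.9 = 32.118 mol/min
Reaction term: ξ·ΔH°_rxn = 32.118 × -128 = -4111.1 kJ/min
Sensible, feed 128→25 °C: -1002.9 kJ/min
Outlet flows (mol/min): A 18.782, B 18.782, C 32.118
Sensible, products 25→211 °C: 1767.5 kJ/min
Q = ΔH = -3346.5 kJ/min = -55.775 kW
Heat removed = 55.775 kJ/s

Q_out = 55.8 kJ/s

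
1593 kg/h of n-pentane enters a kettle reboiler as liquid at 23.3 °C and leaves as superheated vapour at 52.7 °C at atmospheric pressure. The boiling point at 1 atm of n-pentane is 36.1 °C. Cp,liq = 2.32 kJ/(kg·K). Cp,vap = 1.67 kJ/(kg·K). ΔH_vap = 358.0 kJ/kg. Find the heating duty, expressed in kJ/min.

Q = 11000 kJ/min

liquid 23.3→36.1 °C: 29.696 kJ/kg
vaporisation at 36.1 °C: 358 kJ/kg
vapour 36.1→52.7 °C: 27.722 kJ/kg
Δh = 29.696 + 358 + 27.722 = 415.42 kJ/kg
Q = ṁ·Δh = 1593 kg/h × 415.42 kJ/kg = 661760 kJ/h
|Q| = 183.82 kW = 11029 kJ/min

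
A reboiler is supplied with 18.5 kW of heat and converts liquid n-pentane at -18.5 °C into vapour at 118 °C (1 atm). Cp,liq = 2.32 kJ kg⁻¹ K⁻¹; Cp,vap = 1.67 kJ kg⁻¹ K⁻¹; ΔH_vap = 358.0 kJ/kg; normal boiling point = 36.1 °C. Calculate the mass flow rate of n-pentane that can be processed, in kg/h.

ṁ = 107 kg/h

Δh = 2.32×(36.1−-18.5) + 358.0 + 1.67×(118−36.1) = 621.45 kJ/kg
Q = 18.5 kW = 18.5 kJ/s = 66600 kJ/h
ṁ = Q/Δh = 66600 / 621.45 = 107.17 kg/h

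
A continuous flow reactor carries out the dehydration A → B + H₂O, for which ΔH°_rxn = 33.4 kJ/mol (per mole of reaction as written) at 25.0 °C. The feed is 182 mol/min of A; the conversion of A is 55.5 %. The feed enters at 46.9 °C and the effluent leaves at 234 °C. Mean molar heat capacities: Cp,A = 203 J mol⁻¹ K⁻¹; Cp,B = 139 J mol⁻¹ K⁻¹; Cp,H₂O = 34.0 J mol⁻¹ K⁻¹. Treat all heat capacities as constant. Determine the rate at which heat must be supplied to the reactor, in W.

Q_in = 161000 W

Extent of reaction ξ = 0.555 × 182 = 101.01 mol/min
Reaction term: ξ·ΔH°_rxn = 101.01 × 33.4 = 3373.7 kJ/min
Sensible, feed 46.9→25 °C: -809.12 kJ/min
Outlet flows (mol/min): A 80.99, B 101.01, H₂O 101.01
Sensible, products 25→234 °C: 7088.4 kJ/min
Q = ΔH = 9653 kJ/min = 160.88 kW
Heat supplied = 160880 W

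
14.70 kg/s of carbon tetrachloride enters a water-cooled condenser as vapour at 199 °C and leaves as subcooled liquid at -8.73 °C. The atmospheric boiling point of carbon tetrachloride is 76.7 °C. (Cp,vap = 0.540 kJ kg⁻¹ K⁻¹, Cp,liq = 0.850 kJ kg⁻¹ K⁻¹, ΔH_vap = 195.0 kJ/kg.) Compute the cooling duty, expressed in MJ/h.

vapour 199→76.7 °C: -66.042 kJ/kg
condensation at 76.7 °C: -195 kJ/kg
liquid 76.7→-8.73 °C: -72.615 kJ/kg
Δh = -66.042 + -195 + -72.615 = -333.66 kJ/kg
Q = ṁ·Δh = 14.70 kg/s × -333.66 kJ/kg = -4904.8 kJ/s
|Q| = 4904.8 kW = 17657 MJ/h

Q_c = 17700 MJ/h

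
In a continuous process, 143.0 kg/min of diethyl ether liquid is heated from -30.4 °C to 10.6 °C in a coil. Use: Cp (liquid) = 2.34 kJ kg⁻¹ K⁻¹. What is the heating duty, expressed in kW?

Q = 229 kW

Q = ṁ·Cp·ΔT = 143.0 × 2.34 × (10.6 − -30.4) = 13719 kJ/min
Converting: 13719 / 60 s = 228.66 kW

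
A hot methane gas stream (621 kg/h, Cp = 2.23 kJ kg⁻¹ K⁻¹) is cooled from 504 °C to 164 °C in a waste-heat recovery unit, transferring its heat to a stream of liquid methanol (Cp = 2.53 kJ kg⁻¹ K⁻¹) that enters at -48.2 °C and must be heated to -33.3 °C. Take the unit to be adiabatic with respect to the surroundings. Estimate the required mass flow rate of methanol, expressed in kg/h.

ṁ_c = 12500 kg/h

Heat released by hot stream: Q = 621 × 2.23 × (504 − 164) = 470840 kJ/h
Energy balance on cold side (adiabatic exchanger): Q = ṁ_c·Cp_c·(T_c,out − T_c,in)
ṁ_c = 470840 / [2.53 × (-33.3 − -48.2)] = 12490 kg/h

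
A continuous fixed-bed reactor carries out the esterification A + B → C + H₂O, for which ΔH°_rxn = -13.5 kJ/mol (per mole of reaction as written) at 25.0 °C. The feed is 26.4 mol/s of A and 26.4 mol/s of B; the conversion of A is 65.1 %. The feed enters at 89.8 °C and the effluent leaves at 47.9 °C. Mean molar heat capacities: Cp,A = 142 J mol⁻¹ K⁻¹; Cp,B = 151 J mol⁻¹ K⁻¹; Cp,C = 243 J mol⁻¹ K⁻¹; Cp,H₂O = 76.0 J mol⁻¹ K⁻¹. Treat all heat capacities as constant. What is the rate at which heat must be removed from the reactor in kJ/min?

Extent of reaction ξ = 0.651 × 26.4 = 17.186 mol/s
Reaction term: ξ·ΔH°_rxn = 17.186 × -13.5 = -232.02 kJ/s
Sensible, feed 89.8→25 °C: -501.24 kJ/s
Outlet flows (mol/s): A 9.2136, B 9.2136, C 17.186, H₂O 17.186
Sensible, products 25→47.9 °C: 187.37 kJ/s
Q = ΔH = -545.89 kJ/s = -545.89 kW
Heat removed = 32753 kJ/min

Q_out = 32800 kJ/min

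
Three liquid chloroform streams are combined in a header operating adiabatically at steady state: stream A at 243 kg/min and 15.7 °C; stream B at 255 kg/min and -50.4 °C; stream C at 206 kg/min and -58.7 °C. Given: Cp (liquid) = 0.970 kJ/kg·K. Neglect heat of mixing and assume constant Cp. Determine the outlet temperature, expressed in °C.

T_out = -30.0 °C

Adiabatic, steady state ⇒ Σ ṁᵢCp,ᵢ(T_out − Tᵢ) = 0
Σ ṁᵢCp,ᵢTᵢ = 243×0.970×15.7 + 255×0.970×-50.4 + 206×0.970×-58.7 = -20495
Σ ṁᵢCp,ᵢ = 243×0.970 + 255×0.970 + 206×0.970 = 682.88
T_out = -20495 / 682.88 = -30.013 °C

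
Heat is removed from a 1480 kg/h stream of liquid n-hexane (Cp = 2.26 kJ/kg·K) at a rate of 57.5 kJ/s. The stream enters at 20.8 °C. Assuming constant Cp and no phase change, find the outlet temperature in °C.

T_out = -41.1 °C

Q = 57.5 kJ/s = 207000 kJ/h
ΔT = Q/(ṁ·Cp) = 207000/(1480×2.26) = 61.887 K
T_out = 20.8 − 61.887 = -41.087 °C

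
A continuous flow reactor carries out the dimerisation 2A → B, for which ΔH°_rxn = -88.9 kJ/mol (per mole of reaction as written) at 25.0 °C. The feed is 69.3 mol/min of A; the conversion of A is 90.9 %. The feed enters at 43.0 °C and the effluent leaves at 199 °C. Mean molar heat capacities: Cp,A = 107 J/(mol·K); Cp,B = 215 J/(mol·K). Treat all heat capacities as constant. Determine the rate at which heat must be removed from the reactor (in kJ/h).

Extent of reaction ξ = 0.909 × 69.3 / 2 = 31.497 mol/min
Reaction term: ξ·ΔH°_rxn = 31.497 × -88.9 = -2800.1 kJ/min
Sensible, feed 43.0→25 °C: -133.47 kJ/min
Outlet flows (mol/min): A 6.3063, B 31.497
Sensible, products 25→199 °C: 1295.7 kJ/min
Q = ΔH = -1637.8 kJ/min = -27.297 kW
Heat removed = 98270 kJ/h

Q_out = 98300 kJ/h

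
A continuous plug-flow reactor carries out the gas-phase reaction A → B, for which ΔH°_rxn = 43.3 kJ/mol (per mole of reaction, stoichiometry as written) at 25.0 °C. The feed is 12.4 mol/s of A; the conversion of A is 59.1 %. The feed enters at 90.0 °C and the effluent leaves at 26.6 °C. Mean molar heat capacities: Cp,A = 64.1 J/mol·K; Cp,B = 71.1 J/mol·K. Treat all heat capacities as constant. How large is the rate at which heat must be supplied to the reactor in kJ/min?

Extent of reaction ξ = 0.591 × 12.4 = 7.3284 mol/s
Reaction term: ξ·ΔH°_rxn = 7.3284 × 43.3 = 317.32 kJ/s
Sensible, feed 90.0→25 °C: -51.665 kJ/s
Outlet flows (mol/s): A 5.0716, B 7.3284
Sensible, products 25→26.6 °C: 1.3538 kJ/s
Q = ΔH = 267.01 kJ/s = 267.01 kW
Heat supplied = 16021 kJ/min

Q_in = 16000 kJ/min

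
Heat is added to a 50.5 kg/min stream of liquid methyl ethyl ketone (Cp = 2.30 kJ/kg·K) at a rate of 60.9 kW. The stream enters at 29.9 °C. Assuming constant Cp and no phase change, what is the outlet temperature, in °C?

Q = 60.9 kW = 3654 kJ/min
ΔT = Q/(ṁ·Cp) = 3654/(50.5×2.30) = 31.459 K
T_out = 29.9 + 31.459 = 61.359 °C

T_out = 61.4 °C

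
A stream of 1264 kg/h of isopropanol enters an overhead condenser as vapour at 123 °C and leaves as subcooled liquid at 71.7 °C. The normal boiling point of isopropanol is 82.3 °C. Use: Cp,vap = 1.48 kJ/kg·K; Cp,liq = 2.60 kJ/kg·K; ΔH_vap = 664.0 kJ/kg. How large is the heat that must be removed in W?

Q_c = 264000 W

vapour 123→82.3 °C: -60.236 kJ/kg
condensation at 82.3 °C: -664 kJ/kg
liquid 82.3→71.7 °C: -27.56 kJ/kg
Δh = -60.236 + -664 + -27.56 = -751.8 kJ/kg
Q = ṁ·Δh = 1264 kg/h × -751.8 kJ/kg = -950270 kJ/h
|Q| = 263.96 kW = 263960 W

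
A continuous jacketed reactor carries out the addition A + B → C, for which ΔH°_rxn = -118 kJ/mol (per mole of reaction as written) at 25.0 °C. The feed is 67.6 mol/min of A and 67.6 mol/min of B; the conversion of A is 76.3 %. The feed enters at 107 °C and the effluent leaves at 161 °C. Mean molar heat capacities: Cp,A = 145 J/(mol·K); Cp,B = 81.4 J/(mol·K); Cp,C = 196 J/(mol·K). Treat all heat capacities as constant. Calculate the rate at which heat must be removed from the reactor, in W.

Extent of reaction ξ = 0.763 × 67.6 = 51.579 mol/min
Reaction term: ξ·ΔH°_rxn = 51.579 × -118 = -6086.3 kJ/min
Sensible, feed 107→25 °C: -1255 kJ/min
Outlet flows (mol/min): A 16.021, B 16.021, C 51.579
Sensible, products 25→161 °C: 1868.2 kJ/min
Q = ΔH = -5473.1 kJ/min = -91.218 kW
Heat removed = 91218 W

Q_out = 91200 W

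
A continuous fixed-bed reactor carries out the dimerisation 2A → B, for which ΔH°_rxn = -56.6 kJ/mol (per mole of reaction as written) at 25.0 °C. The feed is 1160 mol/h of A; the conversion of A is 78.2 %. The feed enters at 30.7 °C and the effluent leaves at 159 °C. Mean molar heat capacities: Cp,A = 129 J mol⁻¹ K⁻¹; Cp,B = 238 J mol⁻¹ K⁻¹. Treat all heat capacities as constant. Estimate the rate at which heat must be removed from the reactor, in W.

Q_out = 2140 W

Extent of reaction ξ = 0.782 × 1160 / 2 = 453.56 mol/h
Reaction term: ξ·ΔH°_rxn = 453.56 × -56.6 = -25671 kJ/h
Sensible, feed 30.7→25 °C: -852.95 kJ/h
Outlet flows (mol/h): A 252.88, B 453.56
Sensible, products 25→159 °C: 18836 kJ/h
Q = ΔH = -7688.2 kJ/h = -2.1356 kW
Heat removed = 2135.6 W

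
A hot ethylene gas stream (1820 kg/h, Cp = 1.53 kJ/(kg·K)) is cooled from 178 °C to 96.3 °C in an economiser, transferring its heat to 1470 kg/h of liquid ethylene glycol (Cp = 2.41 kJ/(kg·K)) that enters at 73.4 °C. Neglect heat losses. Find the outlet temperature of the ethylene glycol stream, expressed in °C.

Heat released by hot stream: Q = 1820 × 1.53 × (178 − 96.3) = 227500 kJ/h
Energy balance on cold side (adiabatic exchanger): Q = ṁ_c·Cp_c·(T_c,out − T_c,in)
T_c,out = 73.4 + 227500/(1470 × 2.41) = 137.62 °C

T_c,out = 138 °C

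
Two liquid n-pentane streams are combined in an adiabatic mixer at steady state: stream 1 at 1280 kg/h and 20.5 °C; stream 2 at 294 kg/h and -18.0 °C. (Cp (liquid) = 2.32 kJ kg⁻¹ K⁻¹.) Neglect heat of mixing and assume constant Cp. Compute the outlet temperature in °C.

T_out = 13.3 °C

Adiabatic, steady state ⇒ Σ ṁᵢCp,ᵢ(T_out − Tᵢ) = 0
Σ ṁᵢCp,ᵢTᵢ = 1280×2.32×20.5 + 294×2.32×-18.0 = 48599
Σ ṁᵢCp,ᵢ = 1280×2.32 + 294×2.32 = 3651.7
T_out = 48599 / 3651.7 = 13.309 °C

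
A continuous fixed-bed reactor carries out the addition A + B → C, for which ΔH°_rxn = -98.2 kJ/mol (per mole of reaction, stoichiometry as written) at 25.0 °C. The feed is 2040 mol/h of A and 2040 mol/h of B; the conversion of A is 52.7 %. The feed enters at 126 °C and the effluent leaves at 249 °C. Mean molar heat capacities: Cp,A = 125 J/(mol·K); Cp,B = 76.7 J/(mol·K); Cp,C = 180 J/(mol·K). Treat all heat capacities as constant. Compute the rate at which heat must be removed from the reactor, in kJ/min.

Extent of reaction ξ = 0.527 × 2040 = 1075.1 mol/h
Reaction term: ξ·ΔH°_rxn = 1075.1 × -98.2 = -105570 kJ/h
Sensible, feed 126→25 °C: -41558 kJ/h
Outlet flows (mol/h): A 964.92, B 964.92, C 1075.1
Sensible, products 25→249 °C: 86943 kJ/h
Q = ΔH = -60188 kJ/h = -16.719 kW
Heat removed = 1003.1 kJ/min

Q_out = 1000 kJ/min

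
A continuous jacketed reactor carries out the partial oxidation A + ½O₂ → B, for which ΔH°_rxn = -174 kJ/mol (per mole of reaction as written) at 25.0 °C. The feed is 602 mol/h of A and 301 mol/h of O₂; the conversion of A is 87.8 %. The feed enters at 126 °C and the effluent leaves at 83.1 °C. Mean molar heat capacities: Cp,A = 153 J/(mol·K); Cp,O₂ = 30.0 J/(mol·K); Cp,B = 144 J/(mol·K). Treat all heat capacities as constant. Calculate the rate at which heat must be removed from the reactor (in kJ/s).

Extent of reaction ξ = 0.878 × 602 = 528.56 mol/h
Reaction term: ξ·ΔH°_rxn = 528.56 × -174 = -91969 kJ/h
Sensible, feed 126→25 °C: -10215 kJ/h
Outlet flows (mol/h): A 73.444, O₂ 36.722, B 528.56
Sensible, products 25→83.1 °C: 5139 kJ/h
Q = ΔH = -97044 kJ/h = -26.957 kW
Heat removed = 26.957 kJ/s

Q_out = 27.0 kJ/s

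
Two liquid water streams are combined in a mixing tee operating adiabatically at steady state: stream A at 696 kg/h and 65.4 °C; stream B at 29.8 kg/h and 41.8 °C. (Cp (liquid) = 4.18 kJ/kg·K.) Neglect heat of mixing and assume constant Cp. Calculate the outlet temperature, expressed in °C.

T_out = 64.4 °C

Energy balance with Q = 0: Σ ṁᵢCp,ᵢ(T_out − Tᵢ) = 0
Σ ṁᵢCp,ᵢTᵢ = 696×4.18×65.4 + 29.8×4.18×41.8 = 195470
Σ ṁᵢCp,ᵢ = 696×4.18 + 29.8×4.18 = 3033.8
T_out = 195470 / 3033.8 = 64.431 °C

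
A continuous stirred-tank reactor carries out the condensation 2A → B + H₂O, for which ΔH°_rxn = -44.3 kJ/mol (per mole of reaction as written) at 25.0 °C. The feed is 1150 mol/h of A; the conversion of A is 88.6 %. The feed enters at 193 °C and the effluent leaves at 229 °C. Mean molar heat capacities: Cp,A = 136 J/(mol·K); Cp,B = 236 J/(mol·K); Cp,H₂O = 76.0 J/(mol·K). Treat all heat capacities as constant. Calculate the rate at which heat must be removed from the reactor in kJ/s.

Q_out = 3.55 kJ/s

Extent of reaction ξ = 0.886 × 1150 / 2 = 509.45 mol/h
Reaction term: ξ·ΔH°_rxn = 509.45 × -44.3 = -22569 kJ/h
Sensible, feed 193→25 °C: -26275 kJ/h
Outlet flows (mol/h): A 131.1, B 509.45, H₂O 509.45
Sensible, products 25→229 °C: 36063 kJ/h
Q = ΔH = -12781 kJ/h = -3.5503 kW
Heat removed = 3.5503 kJ/s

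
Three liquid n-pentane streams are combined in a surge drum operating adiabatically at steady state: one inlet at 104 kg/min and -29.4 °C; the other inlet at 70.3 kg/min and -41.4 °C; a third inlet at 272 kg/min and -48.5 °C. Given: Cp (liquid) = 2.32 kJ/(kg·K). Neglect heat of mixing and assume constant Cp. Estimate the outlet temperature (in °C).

Energy balance with Q = 0: Σ ṁᵢCp,ᵢ(T_out − Tᵢ) = 0
Σ ṁᵢCp,ᵢTᵢ = 104×2.32×-29.4 + 70.3×2.32×-41.4 + 272×2.32×-48.5 = -44451
Σ ṁᵢCp,ᵢ = 104×2.32 + 70.3×2.32 + 272×2.32 = 1035.4
T_out = -44451 / 1035.4 = -42.931 °C

T_out = -42.9 °C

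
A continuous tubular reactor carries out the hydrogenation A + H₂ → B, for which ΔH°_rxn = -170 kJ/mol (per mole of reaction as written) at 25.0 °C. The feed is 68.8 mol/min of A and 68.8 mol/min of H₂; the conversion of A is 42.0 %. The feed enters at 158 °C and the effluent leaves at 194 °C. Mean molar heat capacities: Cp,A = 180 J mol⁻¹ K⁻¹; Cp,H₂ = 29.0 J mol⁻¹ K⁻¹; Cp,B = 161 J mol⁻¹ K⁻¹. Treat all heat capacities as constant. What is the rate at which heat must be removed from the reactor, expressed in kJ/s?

Extent of reaction ξ = 0.420 × 68.8 = 28.896 mol/min
Reaction term: ξ·ΔH°_rxn = 28.896 × -170 = -4912.3 kJ/min
Sensible, feed 158→25 °C: -1912.4 kJ/min
Outlet flows (mol/min): A 39.904, H₂ 39.904, B 28.896
Sensible, products 25→194 °C: 2195.7 kJ/min
Q = ΔH = -4629.1 kJ/min = -77.151 kW
Heat removed = 77.151 kJ/s

Q_out = 77.2 kJ/s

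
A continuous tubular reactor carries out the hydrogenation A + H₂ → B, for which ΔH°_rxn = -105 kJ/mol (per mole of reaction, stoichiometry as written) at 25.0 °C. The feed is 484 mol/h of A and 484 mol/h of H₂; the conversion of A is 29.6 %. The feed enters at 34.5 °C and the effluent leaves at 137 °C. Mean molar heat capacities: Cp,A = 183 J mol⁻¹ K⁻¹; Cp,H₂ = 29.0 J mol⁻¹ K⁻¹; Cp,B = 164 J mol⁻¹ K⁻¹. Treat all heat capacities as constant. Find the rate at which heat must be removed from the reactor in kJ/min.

Extent of reaction ξ = 0.296 × 484 = 143.26 mol/h
Reaction term: ξ·ΔH°_rxn = 143.26 × -105 = -15043 kJ/h
Sensible, feed 34.5→25 °C: -974.78 kJ/h
Outlet flows (mol/h): A 340.74, H₂ 340.74, B 143.26
Sensible, products 25→137 °C: 10722 kJ/h
Q = ΔH = -5295.6 kJ/h = -1.471 kW
Heat removed = 88.26 kJ/min

Q_out = 88.3 kJ/min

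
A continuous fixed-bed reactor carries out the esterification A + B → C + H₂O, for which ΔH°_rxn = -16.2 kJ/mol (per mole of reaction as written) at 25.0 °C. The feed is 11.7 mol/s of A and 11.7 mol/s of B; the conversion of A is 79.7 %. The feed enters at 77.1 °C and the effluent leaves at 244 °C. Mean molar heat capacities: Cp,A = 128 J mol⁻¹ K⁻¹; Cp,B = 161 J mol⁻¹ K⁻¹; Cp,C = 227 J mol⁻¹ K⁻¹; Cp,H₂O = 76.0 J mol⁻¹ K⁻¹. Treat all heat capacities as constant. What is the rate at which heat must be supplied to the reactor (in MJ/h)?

Q_in = 1590 MJ/h

Extent of reaction ξ = 0.797 × 11.7 = 9.3249 mol/s
Reaction term: ξ·ΔH°_rxn = 9.3249 × -16.2 = -151.06 kJ/s
Sensible, feed 77.1→25 °C: -176.17 kJ/s
Outlet flows (mol/s): A 2.3751, B 2.3751, C 9.3249, H₂O 9.3249
Sensible, products 25→244 °C: 769.09 kJ/s
Q = ΔH = 441.87 kJ/s = 441.87 kW
Heat supplied = 1590.7 MJ/h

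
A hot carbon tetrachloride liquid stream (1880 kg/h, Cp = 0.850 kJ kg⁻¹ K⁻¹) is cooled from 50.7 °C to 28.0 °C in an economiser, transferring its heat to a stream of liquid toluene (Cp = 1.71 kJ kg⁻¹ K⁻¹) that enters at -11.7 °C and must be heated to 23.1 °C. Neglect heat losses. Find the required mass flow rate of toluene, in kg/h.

Heat released by hot stream: Q = 1880 × 0.850 × (50.7 − 28.0) = 36275 kJ/h
Energy balance on cold side (adiabatic exchanger): Q = ṁ_c·Cp_c·(T_c,out − T_c,in)
ṁ_c = 36275 / [1.71 × (23.1 − -11.7)] = 609.58 kg/h

ṁ_c = 610 kg/h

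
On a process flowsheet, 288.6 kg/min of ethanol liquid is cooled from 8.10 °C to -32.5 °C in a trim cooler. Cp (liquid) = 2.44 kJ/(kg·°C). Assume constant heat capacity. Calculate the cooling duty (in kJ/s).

Q_c = 476 kJ/s

Q = ṁ·Cp·ΔT = 288.6 × 2.44 × (-32.5 − 8.10) = -28590 kJ/min
Converting: 28590 / 60 s = 476.5 kW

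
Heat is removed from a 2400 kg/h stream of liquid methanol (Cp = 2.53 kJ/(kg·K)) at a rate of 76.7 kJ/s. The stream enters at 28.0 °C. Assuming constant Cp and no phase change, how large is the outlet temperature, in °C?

T_out = -17.5 °C

Q = 76.7 kJ/s = 276120 kJ/h
ΔT = Q/(ṁ·Cp) = 276120/(2400×2.53) = 45.474 K
T_out = 28.0 − 45.474 = -17.474 °C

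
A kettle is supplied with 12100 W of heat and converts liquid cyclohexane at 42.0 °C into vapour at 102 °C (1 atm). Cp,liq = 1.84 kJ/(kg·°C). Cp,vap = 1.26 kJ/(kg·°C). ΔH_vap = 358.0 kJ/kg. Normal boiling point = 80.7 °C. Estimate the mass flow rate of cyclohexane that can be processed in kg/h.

ṁ = 95.5 kg/h

Δh = 1.84×(80.7−42.0) + 358.0 + 1.26×(102−80.7) = 456.05 kJ/kg
Q = 12100 W = 12.1 kJ/s = 43560 kJ/h
ṁ = Q/Δh = 43560 / 456.05 = 95.517 kg/h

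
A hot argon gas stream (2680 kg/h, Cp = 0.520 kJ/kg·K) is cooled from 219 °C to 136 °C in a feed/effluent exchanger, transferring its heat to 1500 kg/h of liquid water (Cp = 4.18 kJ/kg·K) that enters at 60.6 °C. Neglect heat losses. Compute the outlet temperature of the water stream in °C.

T_c,out = 79.0 °C

Heat released by hot stream: Q = 2680 × 0.520 × (219 − 136) = 115670 kJ/h
Energy balance on cold side (adiabatic exchanger): Q = ṁ_c·Cp_c·(T_c,out − T_c,in)
T_c,out = 60.6 + 115670/(1500 × 4.18) = 79.048 °C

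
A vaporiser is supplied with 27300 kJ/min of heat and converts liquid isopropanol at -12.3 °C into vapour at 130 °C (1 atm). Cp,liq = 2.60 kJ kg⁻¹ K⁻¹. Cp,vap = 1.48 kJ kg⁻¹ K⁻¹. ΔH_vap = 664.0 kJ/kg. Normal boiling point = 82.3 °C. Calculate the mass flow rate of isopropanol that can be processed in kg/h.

Δh = 2.60×(82.3−-12.3) + 664.0 + 1.48×(130−82.3) = 980.56 kJ/kg
Q = 27300 kJ/min = 455 kJ/s = 1.638e+06 kJ/h
ṁ = Q/Δh = 1.638e+06 / 980.56 = 1670.5 kg/h

ṁ = 1670 kg/h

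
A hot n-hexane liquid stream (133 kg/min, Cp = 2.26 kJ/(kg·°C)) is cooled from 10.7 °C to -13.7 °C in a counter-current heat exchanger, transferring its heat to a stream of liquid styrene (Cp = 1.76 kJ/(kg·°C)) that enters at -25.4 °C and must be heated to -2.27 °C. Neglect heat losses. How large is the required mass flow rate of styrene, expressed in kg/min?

Heat released by hot stream: Q = 133 × 2.26 × (10.7 − -13.7) = 7334.2 kJ/min
Energy balance on cold side (adiabatic exchanger): Q = ṁ_c·Cp_c·(T_c,out − T_c,in)
ṁ_c = 7334.2 / [1.76 × (-2.27 − -25.4)] = 180.16 kg/min

ṁ_c = 180 kg/min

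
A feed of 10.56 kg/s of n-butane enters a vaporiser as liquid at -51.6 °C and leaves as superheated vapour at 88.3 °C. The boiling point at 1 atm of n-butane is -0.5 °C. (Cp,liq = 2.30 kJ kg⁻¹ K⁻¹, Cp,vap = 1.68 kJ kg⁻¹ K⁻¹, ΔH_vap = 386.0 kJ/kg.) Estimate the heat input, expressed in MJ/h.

Q = 24800 MJ/h

liquid -51.6→-0.5 °C: 117.53 kJ/kg
vaporisation at -0.5 °C: 386 kJ/kg
vapour -0.5→88.3 °C: 149.18 kJ/kg
Δh = 117.53 + 386 + 149.18 = 652.71 kJ/kg
Q = ṁ·Δh = 10.56 kg/s × 652.71 kJ/kg = 6892.7 kJ/s
|Q| = 6892.7 kW = 24814 MJ/h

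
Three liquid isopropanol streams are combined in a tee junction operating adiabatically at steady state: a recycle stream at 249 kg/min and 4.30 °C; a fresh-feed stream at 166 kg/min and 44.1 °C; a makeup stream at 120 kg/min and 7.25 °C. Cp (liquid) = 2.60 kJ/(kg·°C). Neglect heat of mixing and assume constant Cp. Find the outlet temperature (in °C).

T_out = 17.3 °C

Adiabatic, steady state ⇒ Σ ṁᵢCp,ᵢ(T_out − Tᵢ) = 0
Σ ṁᵢCp,ᵢTᵢ = 249×2.60×4.30 + 166×2.60×44.1 + 120×2.60×7.25 = 24079
Σ ṁᵢCp,ᵢ = 249×2.60 + 166×2.60 + 120×2.60 = 1391
T_out = 24079 / 1391 = 17.311 °C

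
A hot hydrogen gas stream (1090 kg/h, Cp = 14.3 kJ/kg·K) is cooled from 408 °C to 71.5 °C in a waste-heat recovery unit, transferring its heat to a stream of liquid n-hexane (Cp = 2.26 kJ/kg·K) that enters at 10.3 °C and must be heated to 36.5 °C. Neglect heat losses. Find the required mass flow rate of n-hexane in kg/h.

Heat released by hot stream: Q = 1090 × 14.3 × (408 − 71.5) = 5.245e+06 kJ/h
Energy balance on cold side (adiabatic exchanger): Q = ṁ_c·Cp_c·(T_c,out − T_c,in)
ṁ_c = 5.245e+06 / [2.26 × (36.5 − 10.3)] = 88580 kg/h

ṁ_c = 88600 kg/h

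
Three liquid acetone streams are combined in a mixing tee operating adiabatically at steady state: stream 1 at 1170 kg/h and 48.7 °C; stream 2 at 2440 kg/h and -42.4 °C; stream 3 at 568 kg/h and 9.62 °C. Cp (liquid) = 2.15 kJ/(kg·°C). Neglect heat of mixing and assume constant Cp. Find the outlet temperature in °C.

T_out = -9.82 °C

No heat crosses the boundary, so H_out = H_in.
T_out = Σ ṁᵢCp,ᵢTᵢ / Σ ṁᵢCp,ᵢ
      = -88178 / 8982.7 = -9.8164 °C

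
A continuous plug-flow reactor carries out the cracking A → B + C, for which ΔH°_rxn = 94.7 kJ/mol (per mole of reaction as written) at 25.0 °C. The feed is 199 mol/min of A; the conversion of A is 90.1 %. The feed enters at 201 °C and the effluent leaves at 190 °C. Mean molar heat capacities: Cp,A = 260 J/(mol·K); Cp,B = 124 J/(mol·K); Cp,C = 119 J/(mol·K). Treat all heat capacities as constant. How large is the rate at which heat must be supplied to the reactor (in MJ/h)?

Q_in = 954 MJ/h

Extent of reaction ξ = 0.901 × 199 = 179.3 mol/min
Reaction term: ξ·ΔH°_rxn = 179.3 × 94.7 = 16980 kJ/min
Sensible, feed 201→25 °C: -9106.2 kJ/min
Outlet flows (mol/min): A 19.701, B 179.3, C 179.3
Sensible, products 25→190 °C: 8034.2 kJ/min
Q = ΔH = 15908 kJ/min = 265.13 kW
Heat supplied = 954.45 MJ/h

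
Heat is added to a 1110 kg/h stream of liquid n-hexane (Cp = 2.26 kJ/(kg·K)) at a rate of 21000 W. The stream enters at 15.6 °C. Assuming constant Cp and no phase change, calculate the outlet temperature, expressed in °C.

Q = 21000 W = 75600 kJ/h
ΔT = Q/(ṁ·Cp) = 75600/(1110×2.26) = 30.136 K
T_out = 15.6 + 30.136 = 45.736 °C

T_out = 45.7 °C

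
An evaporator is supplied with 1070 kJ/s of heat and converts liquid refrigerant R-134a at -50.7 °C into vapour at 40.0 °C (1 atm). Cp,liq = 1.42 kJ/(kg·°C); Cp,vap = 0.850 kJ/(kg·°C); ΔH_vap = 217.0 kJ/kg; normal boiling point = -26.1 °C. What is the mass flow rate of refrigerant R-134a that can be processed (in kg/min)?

Δh = 1.42×(-26.1−-50.7) + 217.0 + 0.850×(40.0−-26.1) = 308.12 kJ/kg
Q = 1070 kJ/s = 1070 kJ/s = 64200 kJ/min
ṁ = Q/Δh = 64200 / 308.12 = 208.36 kg/min

ṁ = 208 kg/min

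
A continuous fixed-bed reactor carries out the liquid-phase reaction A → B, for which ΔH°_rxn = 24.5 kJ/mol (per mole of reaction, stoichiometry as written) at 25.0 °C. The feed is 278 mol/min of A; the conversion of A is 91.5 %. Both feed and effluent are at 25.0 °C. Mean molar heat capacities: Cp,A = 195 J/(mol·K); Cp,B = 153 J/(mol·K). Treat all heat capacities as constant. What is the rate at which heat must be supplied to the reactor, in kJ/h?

Q_in = 374000 kJ/h

Extent of reaction ξ = 0.915 × 278 = 254.37 mol/min
Reaction term: ξ·ΔH°_rxn = 254.37 × 24.5 = 6232.1 kJ/min
Q = ΔH = 6232.1 kJ/min = 103.87 kW
Heat supplied = 373920 kJ/h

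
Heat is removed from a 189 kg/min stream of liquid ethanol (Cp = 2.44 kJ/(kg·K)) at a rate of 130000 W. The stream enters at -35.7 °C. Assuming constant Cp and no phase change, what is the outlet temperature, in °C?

Q = 130000 W = 7800 kJ/min
ΔT = Q/(ṁ·Cp) = 7800/(189×2.44) = 16.914 K
T_out = -35.7 − 16.914 = -52.614 °C

T_out = -52.6 °C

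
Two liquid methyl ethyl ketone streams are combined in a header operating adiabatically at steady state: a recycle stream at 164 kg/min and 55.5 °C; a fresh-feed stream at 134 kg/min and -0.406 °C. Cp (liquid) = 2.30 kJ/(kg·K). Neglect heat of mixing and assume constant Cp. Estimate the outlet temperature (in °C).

T_out = 30.4 °C

Energy balance with Q = 0: Σ ṁᵢCp,ᵢ(T_out − Tᵢ) = 0
Σ ṁᵢCp,ᵢTᵢ = 164×2.30×55.5 + 134×2.30×-0.406 = 20809
Σ ṁᵢCp,ᵢ = 164×2.30 + 134×2.30 = 685.4
T_out = 20809 / 685.4 = 30.361 °C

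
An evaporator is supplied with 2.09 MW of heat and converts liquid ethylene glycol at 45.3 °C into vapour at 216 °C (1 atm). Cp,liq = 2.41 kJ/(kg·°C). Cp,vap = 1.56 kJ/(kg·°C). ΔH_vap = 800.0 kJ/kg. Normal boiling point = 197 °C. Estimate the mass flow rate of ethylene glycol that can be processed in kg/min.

Δh = 2.41×(197−45.3) + 800.0 + 1.56×(216−197) = 1195.2 kJ/kg
Q = 2.09 MW = 2090 kJ/s = 125400 kJ/min
ṁ = Q/Δh = 125400 / 1195.2 = 104.92 kg/min

ṁ = 105 kg/min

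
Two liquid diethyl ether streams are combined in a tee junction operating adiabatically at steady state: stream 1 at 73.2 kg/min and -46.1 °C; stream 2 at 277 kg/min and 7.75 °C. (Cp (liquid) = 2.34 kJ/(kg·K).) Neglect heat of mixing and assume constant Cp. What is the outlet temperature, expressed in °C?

No heat crosses the boundary, so H_out = H_in.
Σ ṁᵢCp,ᵢTᵢ = 73.2×2.34×-46.1 + 277×2.34×7.75 = -2873
Σ ṁᵢCp,ᵢ = 73.2×2.34 + 277×2.34 = 819.47
T_out = -2873 / 819.47 = -3.5059 °C

T_out = -3.51 °C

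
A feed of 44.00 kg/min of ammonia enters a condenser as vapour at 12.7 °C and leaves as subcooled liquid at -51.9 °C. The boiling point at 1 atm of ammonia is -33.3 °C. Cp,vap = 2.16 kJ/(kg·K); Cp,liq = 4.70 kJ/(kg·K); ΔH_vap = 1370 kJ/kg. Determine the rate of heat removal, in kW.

Q_c = 1140 kW

vapour 12.7→-33.3 °C: -99.36 kJ/kg
condensation at -33.3 °C: -1370 kJ/kg
liquid -33.3→-51.9 °C: -87.42 kJ/kg
Δh = -99.36 + -1370 + -87.42 = -1556.8 kJ/kg
Q = ṁ·Δh = 44.00 kg/min × -1556.8 kJ/kg = -68498 kJ/min
|Q| = 1141.6 kW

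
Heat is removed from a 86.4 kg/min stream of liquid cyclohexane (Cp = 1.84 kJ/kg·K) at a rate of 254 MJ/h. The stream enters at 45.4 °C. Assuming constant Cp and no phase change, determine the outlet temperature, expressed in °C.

T_out = 18.8 °C

Q = 254 MJ/h = 4233.3 kJ/min
ΔT = Q/(ṁ·Cp) = 4233.3/(86.4×1.84) = 26.629 K
T_out = 45.4 − 26.629 = 18.771 °C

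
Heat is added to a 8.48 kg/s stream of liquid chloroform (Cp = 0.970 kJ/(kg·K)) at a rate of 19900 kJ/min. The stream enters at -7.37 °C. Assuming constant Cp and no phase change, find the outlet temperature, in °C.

T_out = 33.0 °C

Q = 19900 kJ/min = 331.67 kJ/s
ΔT = Q/(ṁ·Cp) = 331.67/(8.48×0.970) = 40.321 K
T_out = -7.37 + 40.321 = 32.951 °C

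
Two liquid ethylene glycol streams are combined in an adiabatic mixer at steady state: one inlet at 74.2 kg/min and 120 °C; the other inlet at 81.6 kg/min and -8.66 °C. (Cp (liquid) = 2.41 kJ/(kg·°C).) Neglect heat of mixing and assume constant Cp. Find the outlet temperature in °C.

T_out = 52.6 °C

Adiabatic, steady state ⇒ Σ ṁᵢCp,ᵢ(T_out − Tᵢ) = 0
T_out = Σ ṁᵢCp,ᵢTᵢ / Σ ṁᵢCp,ᵢ
      = 19756 / 375.48 = 52.615 °C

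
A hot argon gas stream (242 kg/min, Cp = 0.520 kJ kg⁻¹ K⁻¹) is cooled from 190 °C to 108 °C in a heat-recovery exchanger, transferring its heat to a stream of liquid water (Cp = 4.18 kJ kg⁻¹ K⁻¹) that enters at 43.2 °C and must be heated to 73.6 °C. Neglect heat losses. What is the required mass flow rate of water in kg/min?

ṁ_c = 81.2 kg/min

Heat released by hot stream: Q = 242 × 0.520 × (190 − 108) = 10319 kJ/min
Energy balance on cold side (adiabatic exchanger): Q = ṁ_c·Cp_c·(T_c,out − T_c,in)
ṁ_c = 10319 / [4.18 × (73.6 − 43.2)] = 81.205 kg/min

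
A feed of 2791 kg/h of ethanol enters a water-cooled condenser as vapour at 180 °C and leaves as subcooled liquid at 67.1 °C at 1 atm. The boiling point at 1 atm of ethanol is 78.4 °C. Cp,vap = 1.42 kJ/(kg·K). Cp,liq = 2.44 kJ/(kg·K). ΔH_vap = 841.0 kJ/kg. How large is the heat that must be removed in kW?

Q_c = 785 kW

vapour 180→78.4 °C: -144.27 kJ/kg
condensation at 78.4 °C: -841 kJ/kg
liquid 78.4→67.1 °C: -27.572 kJ/kg
Δh = -144.27 + -841 + -27.572 = -1012.8 kJ/kg
Q = ṁ·Δh = 2791 kg/h × -1012.8 kJ/kg = -2.8268e+06 kJ/h
|Q| = 785.24 kW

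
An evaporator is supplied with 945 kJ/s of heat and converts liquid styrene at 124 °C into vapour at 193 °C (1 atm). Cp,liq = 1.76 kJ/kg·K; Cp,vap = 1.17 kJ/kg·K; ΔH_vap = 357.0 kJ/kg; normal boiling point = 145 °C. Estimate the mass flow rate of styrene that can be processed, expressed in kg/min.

Δh = 1.76×(145−124) + 357.0 + 1.17×(193−145) = 450.12 kJ/kg
Q = 945 kJ/s = 945 kJ/s = 56700 kJ/min
ṁ = Q/Δh = 56700 / 450.12 = 125.97 kg/min

ṁ = 126 kg/min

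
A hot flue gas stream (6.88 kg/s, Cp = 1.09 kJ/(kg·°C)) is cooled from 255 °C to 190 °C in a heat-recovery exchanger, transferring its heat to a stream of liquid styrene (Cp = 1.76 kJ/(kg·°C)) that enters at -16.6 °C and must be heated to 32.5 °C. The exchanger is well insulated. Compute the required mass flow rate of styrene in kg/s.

Heat released by hot stream: Q = 6.88 × 1.09 × (255 − 190) = 487.45 kJ/s
Energy balance on cold side (adiabatic exchanger): Q = ṁ_c·Cp_c·(T_c,out − T_c,in)
ṁ_c = 487.45 / [1.76 × (32.5 − -16.6)] = 5.6407 kg/s

ṁ_c = 5.64 kg/s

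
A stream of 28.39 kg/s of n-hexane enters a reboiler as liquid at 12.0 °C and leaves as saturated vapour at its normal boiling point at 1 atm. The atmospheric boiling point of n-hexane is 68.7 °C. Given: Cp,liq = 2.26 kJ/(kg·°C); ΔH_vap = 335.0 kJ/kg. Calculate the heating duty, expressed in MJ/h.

liquid 12.0→68.7 °C: 128.14 kJ/kg
vaporisation at 68.7 °C: 335 kJ/kg
Δh = 128.14 + 335 = 463.14 kJ/kg
Q = ṁ·Δh = 28.39 kg/s × 463.14 kJ/kg = 13149 kJ/s
|Q| = 13149 kW = 47335 MJ/h

Q = 47300 MJ/h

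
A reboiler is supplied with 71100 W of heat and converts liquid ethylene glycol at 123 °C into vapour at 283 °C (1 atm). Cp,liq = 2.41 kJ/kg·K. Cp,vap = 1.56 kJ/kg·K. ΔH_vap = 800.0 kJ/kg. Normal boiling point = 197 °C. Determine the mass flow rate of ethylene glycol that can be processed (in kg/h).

ṁ = 230 kg/h

Δh = 2.41×(197−123) + 800.0 + 1.56×(283−197) = 1112.5 kJ/kg
Q = 71100 W = 71.1 kJ/s = 255960 kJ/h
ṁ = Q/Δh = 255960 / 1112.5 = 230.08 kg/h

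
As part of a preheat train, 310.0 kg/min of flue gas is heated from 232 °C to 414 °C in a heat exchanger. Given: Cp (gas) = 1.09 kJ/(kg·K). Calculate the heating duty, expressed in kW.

Q = ṁ·Cp·ΔT = 310.0 × 1.09 × (414 − 232) = 61498 kJ/min
Converting: 61498 / 60 s = 1025 kW

Q = 1020 kW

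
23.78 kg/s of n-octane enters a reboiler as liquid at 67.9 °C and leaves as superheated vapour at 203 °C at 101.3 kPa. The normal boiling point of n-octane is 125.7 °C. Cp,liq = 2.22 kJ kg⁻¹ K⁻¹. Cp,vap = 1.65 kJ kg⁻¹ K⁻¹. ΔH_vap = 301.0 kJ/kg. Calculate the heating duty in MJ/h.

liquid 67.9→125.7 °C: 128.32 kJ/kg
vaporisation at 125.7 °C: 301 kJ/kg
vapour 125.7→203 °C: 127.54 kJ/kg
Δh = 128.32 + 301 + 127.54 = 556.86 kJ/kg
Q = ṁ·Δh = 23.78 kg/s × 556.86 kJ/kg = 13242 kJ/s
|Q| = 13242 kW = 47672 MJ/h

Q = 47700 MJ/h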